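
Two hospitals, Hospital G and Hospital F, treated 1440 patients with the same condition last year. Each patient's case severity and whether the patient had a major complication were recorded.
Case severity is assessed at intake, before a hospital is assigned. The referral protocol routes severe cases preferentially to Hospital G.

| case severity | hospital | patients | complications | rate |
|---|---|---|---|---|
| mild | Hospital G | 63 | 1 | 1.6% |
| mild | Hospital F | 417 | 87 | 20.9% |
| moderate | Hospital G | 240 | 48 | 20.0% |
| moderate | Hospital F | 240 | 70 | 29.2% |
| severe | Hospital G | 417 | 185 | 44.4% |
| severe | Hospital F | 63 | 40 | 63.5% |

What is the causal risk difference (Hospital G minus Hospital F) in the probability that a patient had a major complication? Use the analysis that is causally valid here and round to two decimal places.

Since case severity is a pre-existing factor (not a product of the hospital) and it affects the outcome on its own, it is a confounder. The stratified rates, not the pooled rate, identify the causal effect.
Adjusting over the population distribution of case severity: 0.333·(0.016−0.209) + 0.333·(0.200−0.292) + 0.333·(0.444−0.635) = -0.159.

-0.16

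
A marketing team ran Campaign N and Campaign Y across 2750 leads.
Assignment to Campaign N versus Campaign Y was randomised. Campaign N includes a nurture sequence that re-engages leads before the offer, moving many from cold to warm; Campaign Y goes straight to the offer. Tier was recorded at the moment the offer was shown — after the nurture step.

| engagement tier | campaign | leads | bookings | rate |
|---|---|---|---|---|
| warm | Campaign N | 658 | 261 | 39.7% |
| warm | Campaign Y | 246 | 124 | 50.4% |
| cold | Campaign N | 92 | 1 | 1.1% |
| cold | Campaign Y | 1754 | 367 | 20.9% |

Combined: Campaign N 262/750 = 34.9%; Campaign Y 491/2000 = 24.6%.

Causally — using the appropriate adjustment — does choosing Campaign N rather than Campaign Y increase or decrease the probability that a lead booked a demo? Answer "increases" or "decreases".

The distribution of engagement tier is itself part of what the campaign does — it is an intermediate outcome. Holding it fixed would remove that part of the effect; the total effect is the pooled difference.
Pooled: Campaign N 34.9% vs Campaign Y 24.6%; Campaign N is higher overall.

increases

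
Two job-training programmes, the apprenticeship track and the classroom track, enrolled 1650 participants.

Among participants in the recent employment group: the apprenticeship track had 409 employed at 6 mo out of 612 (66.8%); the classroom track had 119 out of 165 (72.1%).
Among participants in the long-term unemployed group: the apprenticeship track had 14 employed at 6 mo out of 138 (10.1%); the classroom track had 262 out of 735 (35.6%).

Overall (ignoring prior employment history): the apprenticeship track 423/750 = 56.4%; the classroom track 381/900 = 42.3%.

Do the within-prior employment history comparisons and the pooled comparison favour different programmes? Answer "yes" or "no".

Within each prior employment history level (recent employment 66.8% vs 72.1%; long-term unemployed 10.1% vs 35.6%), the classroom track has the higher rate every time. Pooled: 56.4% vs 42.3% — the apprenticeship track has the higher rate overall. The two comparisons disagree.

yes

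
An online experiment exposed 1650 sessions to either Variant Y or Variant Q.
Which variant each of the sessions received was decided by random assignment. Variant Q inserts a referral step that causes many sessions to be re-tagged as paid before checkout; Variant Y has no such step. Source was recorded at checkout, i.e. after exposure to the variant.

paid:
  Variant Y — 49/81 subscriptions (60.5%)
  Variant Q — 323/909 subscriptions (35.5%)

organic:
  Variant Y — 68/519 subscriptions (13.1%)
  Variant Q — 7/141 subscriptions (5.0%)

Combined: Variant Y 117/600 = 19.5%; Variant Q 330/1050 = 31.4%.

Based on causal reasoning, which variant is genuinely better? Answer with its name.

Variant Q

Within every traffic source level Variant Y has the higher rate, yet pooled Variant Q does — Simpson's reversal.
Traffic source here is a post-treatment variable shaped by the variant; conditioning on it would introduce bias rather than remove it. The overall comparison is the causal one.
Pooled: Variant Y 19.5% vs Variant Q 31.4%; Variant Q is higher overall.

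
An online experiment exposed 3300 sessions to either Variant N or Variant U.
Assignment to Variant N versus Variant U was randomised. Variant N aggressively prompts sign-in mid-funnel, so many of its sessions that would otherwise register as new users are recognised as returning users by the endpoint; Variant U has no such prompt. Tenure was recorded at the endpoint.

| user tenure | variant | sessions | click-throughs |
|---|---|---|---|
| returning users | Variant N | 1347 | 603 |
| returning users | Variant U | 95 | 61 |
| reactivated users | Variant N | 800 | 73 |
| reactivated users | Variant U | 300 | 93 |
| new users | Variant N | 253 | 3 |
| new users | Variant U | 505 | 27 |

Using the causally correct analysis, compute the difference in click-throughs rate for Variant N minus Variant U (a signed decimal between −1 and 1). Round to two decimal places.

The stratified and pooled comparisons disagree (Variant U wins within each user tenure; Variant N wins overall), so the answer turns on the causal role of user tenure.
User tenure here is a post-treatment variable shaped by the variant; conditioning on it would introduce bias rather than remove it. The overall comparison is the causal one.
The causal difference is the pooled difference: 0.283 − 0.201 = +0.082.

+0.08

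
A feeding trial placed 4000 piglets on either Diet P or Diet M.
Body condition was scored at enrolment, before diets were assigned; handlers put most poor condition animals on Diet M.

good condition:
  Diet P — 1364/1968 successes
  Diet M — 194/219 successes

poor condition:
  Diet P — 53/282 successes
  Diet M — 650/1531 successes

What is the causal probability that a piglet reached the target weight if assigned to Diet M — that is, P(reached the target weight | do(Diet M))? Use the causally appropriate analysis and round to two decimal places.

0.68

Diet M is higher inside every starting body condition stratum but Diet P is higher in aggregate. Whether to stratify depends on how starting body condition relates to the diet.
Starting body condition satisfies the back-door criterion: it is not a descendant of the diet, and it blocks the spurious path from diet to outcome. Adjusting for it (i.e., using the within-starting body condition rates) gives the causal effect.
Standardising Diet M to the population starting body condition mix: 0.547·194/219 + 0.453·650/1531 = 0.677.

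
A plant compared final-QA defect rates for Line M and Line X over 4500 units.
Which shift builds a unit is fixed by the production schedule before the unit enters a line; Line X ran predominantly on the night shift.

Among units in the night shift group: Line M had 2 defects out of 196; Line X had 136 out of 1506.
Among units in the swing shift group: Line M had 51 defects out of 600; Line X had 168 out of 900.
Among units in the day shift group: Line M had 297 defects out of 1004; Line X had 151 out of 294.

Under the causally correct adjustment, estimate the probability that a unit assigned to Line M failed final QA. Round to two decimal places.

0.12

Shift differs across lines for reasons unrelated to any effect of the line itself, and it separately predicts the outcome — a classic confounder. We must compare within shift levels.
Standardising Line M to the population shift mix: 0.378·2/196 + 0.333·51/600 + 0.288·297/1004 = 0.118.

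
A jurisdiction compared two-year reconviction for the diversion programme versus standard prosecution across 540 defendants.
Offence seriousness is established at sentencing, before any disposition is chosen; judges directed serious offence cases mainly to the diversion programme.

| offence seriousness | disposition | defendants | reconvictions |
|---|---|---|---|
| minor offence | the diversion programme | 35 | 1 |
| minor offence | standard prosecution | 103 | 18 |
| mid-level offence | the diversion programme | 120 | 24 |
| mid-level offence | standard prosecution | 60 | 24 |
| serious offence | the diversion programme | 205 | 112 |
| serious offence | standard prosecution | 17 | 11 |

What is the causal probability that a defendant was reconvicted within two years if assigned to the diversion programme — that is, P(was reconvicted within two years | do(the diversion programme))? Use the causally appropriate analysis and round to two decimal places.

0.30

Offence seriousness satisfies the back-door criterion: it is not a descendant of the disposition, and it blocks the spurious path from disposition to outcome. Adjusting for it (i.e., using the within-offence seriousness rates) gives the causal effect.
Standardising the diversion programme to the population offence seriousness mix: 0.256·1/35 + 0.333·24/120 + 0.411·112/205 = 0.299.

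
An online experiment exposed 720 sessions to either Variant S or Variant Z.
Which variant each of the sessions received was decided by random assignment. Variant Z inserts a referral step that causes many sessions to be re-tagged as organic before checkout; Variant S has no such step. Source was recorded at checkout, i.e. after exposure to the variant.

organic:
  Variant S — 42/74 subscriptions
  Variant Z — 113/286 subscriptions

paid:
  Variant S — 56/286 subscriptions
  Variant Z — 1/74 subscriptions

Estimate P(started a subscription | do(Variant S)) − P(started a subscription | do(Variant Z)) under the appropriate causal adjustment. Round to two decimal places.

Stratifying would compare variants among sessions the variants themselves sorted into traffic source groups — a form of selection on an intermediate. The unconditioned pooled rates give the total causal effect.
The causal difference is the pooled difference: 0.272 − 0.317 = -0.044.

-0.04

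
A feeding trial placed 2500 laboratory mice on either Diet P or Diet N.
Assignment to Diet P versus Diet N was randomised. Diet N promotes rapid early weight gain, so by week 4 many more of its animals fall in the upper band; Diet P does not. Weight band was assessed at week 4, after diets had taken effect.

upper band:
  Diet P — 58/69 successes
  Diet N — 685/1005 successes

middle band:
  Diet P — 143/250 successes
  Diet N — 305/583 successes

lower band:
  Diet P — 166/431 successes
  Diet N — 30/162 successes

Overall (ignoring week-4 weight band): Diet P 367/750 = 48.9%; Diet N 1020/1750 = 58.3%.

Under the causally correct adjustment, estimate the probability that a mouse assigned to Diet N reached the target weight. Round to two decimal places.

0.58

Within every week-4 weight band level Diet P has the higher rate, yet pooled Diet N does — Simpson's reversal.
Because the diet influences week-4 weight band, week-4 weight band is a post-treatment mediator, not a confounder. Stratifying on it would bias the estimate; the causal effect is the crude pooled difference.
So P(outcome | do(Diet N)) is just the pooled rate for Diet N: 1020/1750 = 0.583.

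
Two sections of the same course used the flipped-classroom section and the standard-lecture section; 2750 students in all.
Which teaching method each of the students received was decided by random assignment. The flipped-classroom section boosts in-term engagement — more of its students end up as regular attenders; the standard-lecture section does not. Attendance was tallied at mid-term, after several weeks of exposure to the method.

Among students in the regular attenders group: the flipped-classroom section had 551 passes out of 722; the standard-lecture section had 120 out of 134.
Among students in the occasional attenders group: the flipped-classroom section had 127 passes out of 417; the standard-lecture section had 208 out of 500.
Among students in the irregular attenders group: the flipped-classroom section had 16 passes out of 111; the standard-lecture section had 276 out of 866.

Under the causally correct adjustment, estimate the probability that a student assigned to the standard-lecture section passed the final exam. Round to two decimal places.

0.40

the standard-lecture section is higher inside every mid-term attendance stratum but the flipped-classroom section is higher in aggregate. Whether to stratify depends on how mid-term attendance relates to the teaching method.
Because the teaching method influences mid-term attendance, mid-term attendance is a post-treatment mediator, not a confounder. Stratifying on it would bias the estimate; the causal effect is the crude pooled difference.
So P(outcome | do(the standard-lecture section)) is just the pooled rate for the standard-lecture section: 604/1500 = 0.403.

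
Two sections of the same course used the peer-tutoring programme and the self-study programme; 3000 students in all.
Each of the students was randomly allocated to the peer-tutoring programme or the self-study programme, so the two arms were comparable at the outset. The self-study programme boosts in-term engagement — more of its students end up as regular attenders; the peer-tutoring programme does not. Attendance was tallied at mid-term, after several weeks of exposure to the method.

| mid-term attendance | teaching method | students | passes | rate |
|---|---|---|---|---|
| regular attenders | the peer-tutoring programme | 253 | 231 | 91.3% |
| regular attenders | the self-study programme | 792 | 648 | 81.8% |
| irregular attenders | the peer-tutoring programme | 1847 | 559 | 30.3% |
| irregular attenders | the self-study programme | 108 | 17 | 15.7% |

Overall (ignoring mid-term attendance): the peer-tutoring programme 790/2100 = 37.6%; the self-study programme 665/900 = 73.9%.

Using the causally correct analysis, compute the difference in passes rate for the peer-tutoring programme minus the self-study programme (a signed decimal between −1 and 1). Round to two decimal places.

-0.36

Stratifying would compare teaching methods among students the teaching methods themselves sorted into mid-term attendance groups — a form of selection on an intermediate. The unconditioned pooled rates give the total causal effect.
The causal difference is the pooled difference: 0.376 − 0.739 = -0.363.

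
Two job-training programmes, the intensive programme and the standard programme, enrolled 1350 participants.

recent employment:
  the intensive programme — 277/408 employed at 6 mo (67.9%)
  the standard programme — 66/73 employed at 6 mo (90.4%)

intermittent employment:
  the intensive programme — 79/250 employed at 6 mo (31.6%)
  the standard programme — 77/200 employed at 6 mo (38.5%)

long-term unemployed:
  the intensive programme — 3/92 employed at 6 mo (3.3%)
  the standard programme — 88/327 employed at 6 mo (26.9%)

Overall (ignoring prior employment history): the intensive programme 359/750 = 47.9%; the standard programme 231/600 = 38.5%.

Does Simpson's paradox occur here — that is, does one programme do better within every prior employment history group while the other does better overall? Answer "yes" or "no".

yes

Within each prior employment history level (recent employment 67.9% vs 90.4%; intermittent employment 31.6% vs 38.5%; long-term unemployed 3.3% vs 26.9%), the standard programme has the higher rate every time. Pooled: 47.9% vs 38.5% — the intensive programme has the higher rate overall. The two comparisons disagree.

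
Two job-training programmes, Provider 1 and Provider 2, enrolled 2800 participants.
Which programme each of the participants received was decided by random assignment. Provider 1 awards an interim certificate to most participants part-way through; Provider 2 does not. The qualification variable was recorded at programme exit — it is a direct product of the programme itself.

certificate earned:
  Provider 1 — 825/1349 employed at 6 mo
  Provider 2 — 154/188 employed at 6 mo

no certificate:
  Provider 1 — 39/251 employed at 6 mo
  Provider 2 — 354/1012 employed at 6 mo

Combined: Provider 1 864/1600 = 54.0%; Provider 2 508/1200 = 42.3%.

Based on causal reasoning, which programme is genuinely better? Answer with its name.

Provider 1

The qualification attained during the programme-specific comparison favours Provider 2 throughout, but the pooled figures favour Provider 1. The question is whether to condition on qualification attained during the programme.
The distribution of qualification attained during the programme is itself part of what the programme does — it is an intermediate outcome. Holding it fixed would remove that part of the effect; the total effect is the pooled difference.
Pooled: Provider 1 54.0% vs Provider 2 42.3%; Provider 1 is higher overall.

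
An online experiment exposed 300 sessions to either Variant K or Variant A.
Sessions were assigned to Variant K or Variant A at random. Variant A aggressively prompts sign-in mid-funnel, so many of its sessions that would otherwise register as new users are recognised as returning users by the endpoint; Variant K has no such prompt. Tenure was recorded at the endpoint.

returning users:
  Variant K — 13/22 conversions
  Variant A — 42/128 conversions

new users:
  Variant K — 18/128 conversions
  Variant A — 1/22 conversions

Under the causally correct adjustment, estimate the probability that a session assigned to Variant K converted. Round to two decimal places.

Because the variant influences user tenure, user tenure is a post-treatment mediator, not a confounder. Stratifying on it would bias the estimate; the causal effect is the crude pooled difference.
So P(outcome | do(Variant K)) is just the pooled rate for Variant K: 31/150 = 0.207.

0.21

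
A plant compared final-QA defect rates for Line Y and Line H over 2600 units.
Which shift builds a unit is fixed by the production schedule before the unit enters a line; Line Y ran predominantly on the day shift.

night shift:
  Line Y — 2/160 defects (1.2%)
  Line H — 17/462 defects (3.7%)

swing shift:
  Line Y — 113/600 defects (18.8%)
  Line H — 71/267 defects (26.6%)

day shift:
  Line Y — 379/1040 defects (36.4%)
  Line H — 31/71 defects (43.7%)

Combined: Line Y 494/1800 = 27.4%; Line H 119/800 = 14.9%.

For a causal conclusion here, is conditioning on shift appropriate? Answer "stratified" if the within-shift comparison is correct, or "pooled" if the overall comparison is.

The stratified and pooled comparisons disagree (Line Y wins within each shift; Line H wins overall), so the answer turns on the causal role of shift.
Shift satisfies the back-door criterion: it is not a descendant of the line, and it blocks the spurious path from line to outcome. Adjusting for it (i.e., using the within-shift rates) gives the causal effect.
Within each level — night shift: 1.2% vs 3.7%; swing shift: 18.8% vs 26.6%; day shift: 36.4% vs 43.7% — Line Y is lower every time.

stratified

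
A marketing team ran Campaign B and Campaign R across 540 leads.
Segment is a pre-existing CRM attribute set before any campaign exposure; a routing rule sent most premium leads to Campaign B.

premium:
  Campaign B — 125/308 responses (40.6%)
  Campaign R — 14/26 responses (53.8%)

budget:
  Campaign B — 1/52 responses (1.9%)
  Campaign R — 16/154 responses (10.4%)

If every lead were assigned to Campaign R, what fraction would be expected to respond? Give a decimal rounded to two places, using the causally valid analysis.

The stratified and pooled comparisons disagree (Campaign R wins within each customer segment; Campaign B wins overall), so the answer turns on the causal role of customer segment.
Here customer segment is a common cause — it drives both which campaign a case falls under and the outcome. The crude comparison mixes populations; the stratum-specific rates are the causally relevant ones.
Standardising Campaign R to the population customer segment mix: 0.619·14/26 + 0.381·16/154 = 0.373.

0.37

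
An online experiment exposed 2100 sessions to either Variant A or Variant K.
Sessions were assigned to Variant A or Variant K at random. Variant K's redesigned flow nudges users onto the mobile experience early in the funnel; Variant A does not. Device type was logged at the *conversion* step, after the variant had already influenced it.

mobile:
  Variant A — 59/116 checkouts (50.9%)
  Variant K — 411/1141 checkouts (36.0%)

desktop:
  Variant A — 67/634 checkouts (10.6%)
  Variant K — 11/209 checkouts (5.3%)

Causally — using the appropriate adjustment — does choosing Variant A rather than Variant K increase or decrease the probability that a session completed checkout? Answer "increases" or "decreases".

Because the variant influences device type, device type is a post-treatment mediator, not a confounder. Stratifying on it would bias the estimate; the causal effect is the crude pooled difference.
Pooled: Variant A 16.8% vs Variant K 31.3%; Variant K is higher overall.

decreases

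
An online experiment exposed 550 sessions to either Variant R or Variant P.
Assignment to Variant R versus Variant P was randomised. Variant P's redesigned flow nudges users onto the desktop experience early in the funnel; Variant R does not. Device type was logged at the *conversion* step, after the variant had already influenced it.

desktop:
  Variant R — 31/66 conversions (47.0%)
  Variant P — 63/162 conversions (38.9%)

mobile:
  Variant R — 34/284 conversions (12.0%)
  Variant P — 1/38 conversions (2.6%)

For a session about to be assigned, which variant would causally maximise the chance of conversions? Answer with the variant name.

Variant P

Because the variant influences device type, device type is a post-treatment mediator, not a confounder. Stratifying on it would bias the estimate; the causal effect is the crude pooled difference.
Pooled: Variant R 18.6% vs Variant P 32.0%; Variant P is higher overall.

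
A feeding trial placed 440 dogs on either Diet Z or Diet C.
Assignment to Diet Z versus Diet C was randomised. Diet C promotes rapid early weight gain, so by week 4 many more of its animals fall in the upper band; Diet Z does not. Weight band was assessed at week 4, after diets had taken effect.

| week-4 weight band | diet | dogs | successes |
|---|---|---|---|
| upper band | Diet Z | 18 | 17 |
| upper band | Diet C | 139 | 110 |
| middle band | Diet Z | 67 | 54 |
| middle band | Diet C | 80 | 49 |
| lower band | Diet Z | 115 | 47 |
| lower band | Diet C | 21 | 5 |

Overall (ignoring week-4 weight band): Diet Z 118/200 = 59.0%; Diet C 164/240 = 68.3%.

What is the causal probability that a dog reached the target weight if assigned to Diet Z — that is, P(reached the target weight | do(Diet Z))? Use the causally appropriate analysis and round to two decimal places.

Diet Z is higher inside every week-4 weight band stratum but Diet C is higher in aggregate. Whether to stratify depends on how week-4 weight band relates to the diet.
Week-4 weight band lies on the pathway diet → week-4 weight band → outcome, so adjusting for it blocks the indirect effect. For the total causal effect of diet, use the unadjusted pooled rates.
So P(outcome | do(Diet Z)) is just the pooled rate for Diet Z: 118/200 = 0.590.

0.59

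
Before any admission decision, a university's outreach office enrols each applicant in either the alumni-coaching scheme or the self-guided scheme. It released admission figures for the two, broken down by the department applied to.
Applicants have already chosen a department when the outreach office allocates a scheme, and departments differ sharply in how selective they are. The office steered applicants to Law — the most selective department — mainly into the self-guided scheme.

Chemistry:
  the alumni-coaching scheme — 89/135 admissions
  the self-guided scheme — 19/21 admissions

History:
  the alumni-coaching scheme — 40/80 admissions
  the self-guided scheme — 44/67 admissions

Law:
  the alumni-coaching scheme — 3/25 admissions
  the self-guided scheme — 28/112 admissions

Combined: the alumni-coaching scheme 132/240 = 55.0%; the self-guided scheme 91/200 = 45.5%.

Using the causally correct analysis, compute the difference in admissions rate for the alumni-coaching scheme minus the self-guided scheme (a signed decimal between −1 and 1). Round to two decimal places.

-0.18

Within every department level the self-guided scheme has the higher rate, yet pooled the alumni-coaching scheme does — Simpson's reversal.
Department satisfies the back-door criterion: it is not a descendant of the outreach scheme, and it blocks the spurious path from outreach scheme to outcome. Adjusting for it (i.e., using the within-department rates) gives the causal effect.
Adjusting over the population distribution of department: 0.355·(0.659−0.905) + 0.334·(0.500−0.657) + 0.311·(0.120−0.250) = -0.180.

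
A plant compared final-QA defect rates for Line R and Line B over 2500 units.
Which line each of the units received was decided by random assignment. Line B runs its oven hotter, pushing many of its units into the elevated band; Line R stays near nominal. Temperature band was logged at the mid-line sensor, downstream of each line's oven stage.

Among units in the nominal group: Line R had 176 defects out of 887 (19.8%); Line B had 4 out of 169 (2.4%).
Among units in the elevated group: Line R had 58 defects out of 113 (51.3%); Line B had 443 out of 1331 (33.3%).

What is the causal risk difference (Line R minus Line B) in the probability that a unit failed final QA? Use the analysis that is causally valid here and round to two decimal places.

Because the line influences in-process temperature band, in-process temperature band is a post-treatment mediator, not a confounder. Stratifying on it would bias the estimate; the causal effect is the crude pooled difference.
The causal difference is the pooled difference: 0.234 − 0.298 = -0.064.

-0.06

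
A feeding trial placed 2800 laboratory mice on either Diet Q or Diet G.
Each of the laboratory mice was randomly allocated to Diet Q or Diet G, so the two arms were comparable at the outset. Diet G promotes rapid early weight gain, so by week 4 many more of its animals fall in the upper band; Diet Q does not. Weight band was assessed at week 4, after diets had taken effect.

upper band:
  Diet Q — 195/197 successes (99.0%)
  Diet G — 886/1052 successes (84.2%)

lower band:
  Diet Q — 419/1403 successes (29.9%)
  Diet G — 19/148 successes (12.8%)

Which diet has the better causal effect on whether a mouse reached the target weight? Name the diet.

Diet G

Stratifying would compare diets among laboratory mice the diets themselves sorted into week-4 weight band groups — a form of selection on an intermediate. The unconditioned pooled rates give the total causal effect.
Pooled: Diet Q 38.4% vs Diet G 75.4%; Diet G is higher overall.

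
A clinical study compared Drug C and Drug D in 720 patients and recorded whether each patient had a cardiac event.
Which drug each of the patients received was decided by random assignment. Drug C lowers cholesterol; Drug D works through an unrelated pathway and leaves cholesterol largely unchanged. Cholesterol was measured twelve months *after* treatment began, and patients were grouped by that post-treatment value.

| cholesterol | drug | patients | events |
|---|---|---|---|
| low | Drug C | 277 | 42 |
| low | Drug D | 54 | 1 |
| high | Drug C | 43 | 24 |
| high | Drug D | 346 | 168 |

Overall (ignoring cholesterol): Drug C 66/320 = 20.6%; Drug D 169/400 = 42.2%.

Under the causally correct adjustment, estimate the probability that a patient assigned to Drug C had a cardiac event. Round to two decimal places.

Cholesterol here is a post-treatment variable shaped by the drug; conditioning on it would introduce bias rather than remove it. The overall comparison is the causal one.
So P(outcome | do(Drug C)) is just the pooled rate for Drug C: 66/320 = 0.206.

0.21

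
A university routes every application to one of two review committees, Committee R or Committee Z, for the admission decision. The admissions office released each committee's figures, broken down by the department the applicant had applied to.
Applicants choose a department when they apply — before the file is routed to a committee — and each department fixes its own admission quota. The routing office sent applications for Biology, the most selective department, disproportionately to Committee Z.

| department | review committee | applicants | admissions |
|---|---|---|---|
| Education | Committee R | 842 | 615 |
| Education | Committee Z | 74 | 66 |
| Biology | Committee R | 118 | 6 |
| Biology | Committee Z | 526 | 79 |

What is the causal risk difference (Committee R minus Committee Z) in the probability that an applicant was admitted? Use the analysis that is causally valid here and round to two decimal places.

Committee Z is higher inside every department stratum but Committee R is higher in aggregate. Whether to stratify depends on how department relates to the review committee.
Since department is a pre-existing factor (not a product of the review committee) and it affects the outcome on its own, it is a confounder. The stratified rates, not the pooled rate, identify the causal effect.
Adjusting over the population distribution of department: 0.587·(0.730−0.892) + 0.413·(0.051−0.150) = -0.136.

-0.14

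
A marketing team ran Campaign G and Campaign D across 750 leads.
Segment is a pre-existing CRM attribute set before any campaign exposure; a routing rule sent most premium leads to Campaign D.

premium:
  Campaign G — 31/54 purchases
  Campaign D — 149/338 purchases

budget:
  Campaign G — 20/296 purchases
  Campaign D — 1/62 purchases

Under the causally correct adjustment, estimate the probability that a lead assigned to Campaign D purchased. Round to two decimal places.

0.24

Since customer segment is a pre-existing factor (not a product of the campaign) and it affects the outcome on its own, it is a confounder. The stratified rates, not the pooled rate, identify the causal effect.
Standardising Campaign D to the population customer segment mix: 0.523·149/338 + 0.477·1/62 = 0.238.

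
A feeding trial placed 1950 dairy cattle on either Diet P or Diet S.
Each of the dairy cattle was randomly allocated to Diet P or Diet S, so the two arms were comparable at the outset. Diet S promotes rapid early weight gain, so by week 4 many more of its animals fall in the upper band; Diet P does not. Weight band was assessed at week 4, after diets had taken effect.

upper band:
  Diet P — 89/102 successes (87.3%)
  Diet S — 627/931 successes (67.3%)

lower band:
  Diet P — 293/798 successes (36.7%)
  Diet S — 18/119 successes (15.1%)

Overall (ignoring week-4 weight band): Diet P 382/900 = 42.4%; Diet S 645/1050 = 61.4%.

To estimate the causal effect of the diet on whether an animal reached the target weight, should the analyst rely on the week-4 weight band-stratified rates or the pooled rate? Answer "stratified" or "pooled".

Diet P is higher inside every week-4 weight band stratum but Diet S is higher in aggregate. Whether to stratify depends on how week-4 weight band relates to the diet.
Week-4 weight band is recorded after the diet and is itself shifted by it — it sits on the causal path from diet to outcome. Conditioning on a mediator would strip out part of the effect we want; the pooled comparison gives the total causal effect.
Pooled: Diet P 42.4% vs Diet S 61.4%; Diet S is higher overall.

pooled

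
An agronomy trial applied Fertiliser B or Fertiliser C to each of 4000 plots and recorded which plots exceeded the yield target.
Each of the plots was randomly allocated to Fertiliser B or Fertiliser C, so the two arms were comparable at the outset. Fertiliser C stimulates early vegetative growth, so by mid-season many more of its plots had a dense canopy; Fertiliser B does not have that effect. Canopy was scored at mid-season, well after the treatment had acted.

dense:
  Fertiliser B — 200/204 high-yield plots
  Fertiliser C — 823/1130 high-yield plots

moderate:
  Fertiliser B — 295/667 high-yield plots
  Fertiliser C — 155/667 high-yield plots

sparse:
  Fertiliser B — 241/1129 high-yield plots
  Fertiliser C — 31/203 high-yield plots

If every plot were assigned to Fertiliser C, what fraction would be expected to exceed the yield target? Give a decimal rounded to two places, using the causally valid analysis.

The stratified and pooled comparisons disagree (Fertiliser B wins within each mid-season canopy; Fertiliser C wins overall), so the answer turns on the causal role of mid-season canopy.
Stratifying would compare fertilisers among plots the fertilisers themselves sorted into mid-season canopy groups — a form of selection on an intermediate. The unconditioned pooled rates give the total causal effect.
So P(outcome | do(Fertiliser C)) is just the pooled rate for Fertiliser C: 1009/2000 = 0.504.

0.50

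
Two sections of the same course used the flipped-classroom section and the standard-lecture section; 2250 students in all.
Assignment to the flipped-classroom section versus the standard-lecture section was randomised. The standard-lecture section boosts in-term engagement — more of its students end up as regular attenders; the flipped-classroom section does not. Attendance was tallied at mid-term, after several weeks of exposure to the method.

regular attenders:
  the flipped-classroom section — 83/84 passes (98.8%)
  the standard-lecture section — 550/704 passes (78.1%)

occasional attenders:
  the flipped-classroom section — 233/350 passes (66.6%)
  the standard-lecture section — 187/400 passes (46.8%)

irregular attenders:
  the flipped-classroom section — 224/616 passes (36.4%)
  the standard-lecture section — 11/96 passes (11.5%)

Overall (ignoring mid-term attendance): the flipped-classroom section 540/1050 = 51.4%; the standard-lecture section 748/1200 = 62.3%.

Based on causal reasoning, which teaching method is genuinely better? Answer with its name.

Because the teaching method influences mid-term attendance, mid-term attendance is a post-treatment mediator, not a confounder. Stratifying on it would bias the estimate; the causal effect is the crude pooled difference.
Pooled: the flipped-classroom section 51.4% vs the standard-lecture section 62.3%; the standard-lecture section is higher overall.

the standard-lecture section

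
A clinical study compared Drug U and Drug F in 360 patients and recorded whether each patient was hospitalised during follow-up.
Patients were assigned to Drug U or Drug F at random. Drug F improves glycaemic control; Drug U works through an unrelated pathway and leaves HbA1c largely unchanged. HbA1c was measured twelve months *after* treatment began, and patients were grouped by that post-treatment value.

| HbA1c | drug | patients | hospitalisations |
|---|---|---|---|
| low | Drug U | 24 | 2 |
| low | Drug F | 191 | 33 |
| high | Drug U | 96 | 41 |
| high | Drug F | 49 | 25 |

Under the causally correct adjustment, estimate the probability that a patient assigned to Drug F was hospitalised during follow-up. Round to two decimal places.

HbA1c here is a post-treatment variable shaped by the drug; conditioning on it would introduce bias rather than remove it. The overall comparison is the causal one.
So P(outcome | do(Drug F)) is just the pooled rate for Drug F: 58/240 = 0.242.

0.24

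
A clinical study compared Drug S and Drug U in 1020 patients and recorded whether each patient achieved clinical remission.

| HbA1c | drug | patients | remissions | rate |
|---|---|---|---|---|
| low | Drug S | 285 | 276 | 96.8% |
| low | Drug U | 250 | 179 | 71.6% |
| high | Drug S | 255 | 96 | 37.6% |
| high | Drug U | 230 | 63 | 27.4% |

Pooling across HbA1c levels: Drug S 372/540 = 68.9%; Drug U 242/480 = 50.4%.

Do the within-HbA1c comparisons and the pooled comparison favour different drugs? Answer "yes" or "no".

Within each HbA1c level (low 96.8% vs 71.6%; high 37.6% vs 27.4%), Drug S has the higher rate every time. Pooled: 68.9% vs 50.4% — Drug S has the higher rate overall. They agree.

no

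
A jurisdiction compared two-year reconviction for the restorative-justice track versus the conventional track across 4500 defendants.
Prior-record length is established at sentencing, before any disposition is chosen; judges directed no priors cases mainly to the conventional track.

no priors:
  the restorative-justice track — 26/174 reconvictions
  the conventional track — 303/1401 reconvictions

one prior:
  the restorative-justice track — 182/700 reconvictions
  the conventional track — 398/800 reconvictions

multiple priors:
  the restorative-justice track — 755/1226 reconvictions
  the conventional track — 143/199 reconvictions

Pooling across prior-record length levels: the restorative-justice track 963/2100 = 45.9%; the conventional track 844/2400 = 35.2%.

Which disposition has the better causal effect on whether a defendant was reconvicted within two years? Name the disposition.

Nothing the disposition does changes prior-record length; the imbalance is an allocation artefact. With prior-record length also predicting the outcome, the pooled figure is confounded, and the within-stratum comparison is the causal one.
Within each level — no priors: 14.9% vs 21.6%; one prior: 26.0% vs 49.8%; multiple priors: 61.6% vs 71.9% — the restorative-justice track is lower every time.

the restorative-justice track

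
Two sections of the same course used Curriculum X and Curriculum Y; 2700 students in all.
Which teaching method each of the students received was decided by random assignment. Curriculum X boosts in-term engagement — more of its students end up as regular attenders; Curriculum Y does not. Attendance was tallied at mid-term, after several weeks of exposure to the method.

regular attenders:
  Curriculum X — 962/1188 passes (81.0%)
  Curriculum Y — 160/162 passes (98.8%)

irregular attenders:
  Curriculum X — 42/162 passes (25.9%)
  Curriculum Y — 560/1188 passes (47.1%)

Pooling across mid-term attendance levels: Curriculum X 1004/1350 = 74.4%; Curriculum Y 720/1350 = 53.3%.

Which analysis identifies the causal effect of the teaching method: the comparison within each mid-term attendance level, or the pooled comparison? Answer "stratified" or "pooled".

pooled

The mid-term attendance-specific comparison favours Curriculum Y throughout, but the pooled figures favour Curriculum X. The question is whether to condition on mid-term attendance.
Mid-term attendance is downstream of the teaching method. One should not condition on a consequence of treatment, so the overall rates are the right comparison.
Pooled: Curriculum X 74.4% vs Curriculum Y 53.3%; Curriculum X is higher overall.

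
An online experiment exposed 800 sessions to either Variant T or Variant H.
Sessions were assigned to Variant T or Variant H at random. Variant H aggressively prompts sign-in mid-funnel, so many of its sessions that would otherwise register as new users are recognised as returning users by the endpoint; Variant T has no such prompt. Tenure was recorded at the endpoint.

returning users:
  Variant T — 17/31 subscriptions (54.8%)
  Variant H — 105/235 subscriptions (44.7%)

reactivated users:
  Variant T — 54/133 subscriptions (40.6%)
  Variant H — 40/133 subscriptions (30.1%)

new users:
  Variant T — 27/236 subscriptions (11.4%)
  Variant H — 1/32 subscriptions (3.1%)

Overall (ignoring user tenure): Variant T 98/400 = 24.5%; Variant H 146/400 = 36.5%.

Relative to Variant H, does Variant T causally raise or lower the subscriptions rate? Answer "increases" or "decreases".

Variant T is higher inside every user tenure stratum but Variant H is higher in aggregate. Whether to stratify depends on how user tenure relates to the variant.
User tenure is recorded after the variant and is itself shifted by it — it sits on the causal path from variant to outcome. Conditioning on a mediator would strip out part of the effect we want; the pooled comparison gives the total causal effect.
Pooled: Variant T 24.5% vs Variant H 36.5%; Variant H is higher overall.

decreases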